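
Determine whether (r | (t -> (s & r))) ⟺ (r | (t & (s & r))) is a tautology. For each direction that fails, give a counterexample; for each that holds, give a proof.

Not equivalent: only (⇐) holds.

[⇒] This fails. Under s = F, r = F, t = F, the left side is true but the right side is false.

[⇐] Assume the antecedent. If s is true, the antecedent forces (s = T, r = T, t = F) or (s = T, r = T, t = T), and r | (t -> (s & r)) holds there. If s is false, the antecedent forces (s = F, r = T, t = F) or (s = F, r = T, t = T), and r | (t -> (s & r)) holds there. Either way r | (t -> (s & r)) holds.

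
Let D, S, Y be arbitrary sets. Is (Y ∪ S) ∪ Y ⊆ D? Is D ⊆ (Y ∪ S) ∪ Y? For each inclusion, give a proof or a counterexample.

Neither inclusion holds.

(⟹) This inclusion fails. Take D = ∅, S = {1}, Y = ∅; then 1 ∈ (Y ∪ S) ∪ Y but 1 ∉ D.

(⟸) This inclusion fails. Take D = {1}, S = ∅, Y = ∅; then 1 ∈ D but 1 ∉ (Y ∪ S) ∪ Y.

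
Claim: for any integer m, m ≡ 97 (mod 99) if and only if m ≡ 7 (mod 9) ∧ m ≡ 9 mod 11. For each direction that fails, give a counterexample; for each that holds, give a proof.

Both implications hold.

Forward direction. Suppose m ≡ 97 (mod 99); write m = 99j + 97. Since 9 ∣ 99, reducing mod 9 gives m ≡ 97 ≡ 7 (mod 9); since 11 ∣ 99, reducing mod 11 gives m ≡ 97 ≡ 9 (mod 11).

Converse. If m ≡ 7 (mod 9) and m ≡ 9 (mod 11), then by the Chinese remainder theorem m ≡ 97 (mod 99). This is exactly m ≡ 97 (mod 99).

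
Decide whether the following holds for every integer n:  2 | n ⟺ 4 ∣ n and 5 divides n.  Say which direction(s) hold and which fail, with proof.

(⇒) This fails: take n = 2. Certainly 2 ∣ 2, but 4 ∤ 2.

(⇐) Suppose 4 ∣ n and 5 ∣ n. Any common multiple of 4 and 5 is a multiple of their lcm; here gcd(4, 5) = 1, so lcm(4, 5) = 4·5 = 20, so 20 ∣ n. Since 2 ∣ 20, it follows that 2 ∣ n.

Not equivalent: only (⇐) holds.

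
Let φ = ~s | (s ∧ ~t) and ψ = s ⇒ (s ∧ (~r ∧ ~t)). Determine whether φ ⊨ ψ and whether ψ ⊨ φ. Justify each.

(⇒) fails; (⇐) holds.

(→) This fails. Under s = T, r = T, t = F, the left side is true but the right side is false.

(←) Assume the antecedent. If s is true, the antecedent forces (s = T, r = F, t = F), and ~s | (s ∧ ~t) holds there. If s is false, ~s | (s ∧ ~t) reduces to true regardless of the other variables. Either way ~s | (s ∧ ~t) holds.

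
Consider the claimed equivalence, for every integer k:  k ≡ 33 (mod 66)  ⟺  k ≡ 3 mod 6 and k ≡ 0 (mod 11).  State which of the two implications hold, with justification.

Both directions hold.

(⇒) Suppose k ≡ 33 (mod 66); write k = 66j + 33. Since 6 ∣ 66, reducing mod 6 gives k ≡ 33 ≡ 3 (mod 6); since 11 ∣ 66, reducing mod 11 gives k ≡ 33 ≡ 0 (mod 11).

(⇐) Conversely, if k ≡ 3 (mod 6) and k ≡ 0 (mod 11), then by the Chinese remainder theorem k ≡ 33 (mod 66). This is exactly k ≡ 33 (mod 66).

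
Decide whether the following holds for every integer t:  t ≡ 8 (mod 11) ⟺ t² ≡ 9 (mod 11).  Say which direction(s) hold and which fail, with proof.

(→) Suppose t ≡ 8 (mod 11). Write t = 11j + 8. Then (11j + 8)² = 121j² + 176j + 64 = 11(11j² + 16j + 5) + 9, so t² ≡ 9 (mod 11).

(←) This fails: take t = 3. Then 3² = 9 ≡ 9 (mod 11), yet 3 ≡ 3 (mod 11), not 8.

Only the forward implication holds.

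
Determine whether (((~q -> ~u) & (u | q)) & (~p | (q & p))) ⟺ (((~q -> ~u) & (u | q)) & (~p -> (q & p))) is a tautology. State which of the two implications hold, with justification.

Only the reverse direction holds.

Forward direction. This fails. Under q = T, p = F, u = F, the left side is true but the right side is false.

Converse. Assume the antecedent. If q is true, the consequent reduces to true regardless of the other variables. If q is false, the antecedent cannot hold. Either way the consequent holds.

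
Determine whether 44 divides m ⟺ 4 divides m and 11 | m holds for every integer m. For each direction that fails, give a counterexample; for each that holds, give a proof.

Both implications hold.

(←) Suppose 4 ∣ m and 11 ∣ m. Any common multiple of 4 and 11 is a multiple of their lcm; here gcd(4, 11) = 1, so lcm(4, 11) = 4·11 = 44, so 44 ∣ m.

(→) If 44 ∣ m, write m = 44q. Since 44 = 11·4, m = 4·(11q), so 4 ∣ m; and since 44 = 4·11, m = 11·(4q), so 11 ∣ m.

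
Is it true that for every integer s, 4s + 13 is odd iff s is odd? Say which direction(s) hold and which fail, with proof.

[⇒] This fails: take s = 2. Then 4s + 13 = 21, which is odd, yet s = 2 is even, not odd.

[⇐] Suppose s is odd. Since 4 is even, 4s is even for every s, so 4s + 13 has the same parity as 13, which is odd. Hence 4s + 13 is odd.

Only the reverse direction holds.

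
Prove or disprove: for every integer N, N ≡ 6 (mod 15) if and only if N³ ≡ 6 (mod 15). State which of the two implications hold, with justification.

[⇒] Suppose N ≡ 6 (mod 15). Write N = 15j + 6. Then (15j + 6)³ = 3375j³ + 4050j² + 1620j + 216 = 15(225j³ + 270j² + 108j + 14) + 6, so N³ ≡ 6 (mod 15).

[⇐] Conversely, suppose N³ ≡ 6 (mod 15). The only residue r in {0, …, 14} with r³ ≡ 6 (mod 15) is r = 6, so N ≡ 6 (mod 15).

Equivalent; both directions hold.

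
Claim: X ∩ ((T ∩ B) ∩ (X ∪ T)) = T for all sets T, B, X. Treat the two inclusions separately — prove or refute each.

Forward inclusion. Let x ∈ X ∩ ((T ∩ B) ∩ (X ∪ T)). Then x ∈ T ∩ B ∩ X, from which x ∈ T.

Reverse inclusion. This inclusion fails. Take T = {1}, B = ∅, X = ∅; then 1 ∈ T but 1 ∉ X ∩ ((T ∩ B) ∩ (X ∪ T)).

Only the forward inclusion holds.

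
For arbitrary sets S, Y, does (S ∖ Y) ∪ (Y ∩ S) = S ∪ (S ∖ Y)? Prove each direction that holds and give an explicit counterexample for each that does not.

(⟸) Let x ∈ S ∪ (S ∖ Y). Then either x ∈ S and x ∉ Y; or x ∈ S ∩ Y. In each case x ∈ (S ∖ Y) ∪ (Y ∩ S), so S ∪ (S ∖ Y) ⊆ (S ∖ Y) ∪ (Y ∩ S).

(⟹) Let x ∈ (S ∖ Y) ∪ (Y ∩ S). Then either x ∈ S and x ∉ Y; or x ∈ S ∩ Y. In each case x ∈ S ∪ (S ∖ Y), so (S ∖ Y) ∪ (Y ∩ S) ⊆ S ∪ (S ∖ Y).

Both inclusions hold.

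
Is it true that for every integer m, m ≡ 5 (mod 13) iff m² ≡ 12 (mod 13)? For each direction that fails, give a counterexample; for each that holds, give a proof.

Only the forward direction holds.

(←) This fails: take m = 8. Then 8² = 64 ≡ 12 (mod 13), yet 8 ≡ 8 (mod 13), not 5.

(→) Suppose m ≡ 5 (mod 13). Write m = 13j + 5. Then (13j + 5)² = 169j² + 130j + 25 = 13(13j² + 10j + 1) + 12, so m² ≡ 12 (mod 13).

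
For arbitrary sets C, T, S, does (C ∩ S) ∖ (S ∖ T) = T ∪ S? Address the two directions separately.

(⊆) holds; (⊇) fails.

(⟹) Let x ∈ (C ∩ S) ∖ (S ∖ T). Then x ∈ C ∩ T ∩ S, from which x ∈ T ∪ S.

(⟸) This inclusion fails. Take C = ∅, T = {1}, S = ∅; then 1 ∈ T ∪ S but 1 ∉ (C ∩ S) ∖ (S ∖ T).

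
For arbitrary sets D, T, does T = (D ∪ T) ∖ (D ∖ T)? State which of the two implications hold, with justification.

Both inclusions hold; the sets are equal.

(⟹) Let x ∈ T. Then either x ∈ T and x ∉ D; or x ∈ D ∩ T. In each case x ∈ (D ∪ T) ∖ (D ∖ T), so T ⊆ (D ∪ T) ∖ (D ∖ T).

(⟸) Let x ∈ (D ∪ T) ∖ (D ∖ T). Then either x ∈ T and x ∉ D; or x ∈ D ∩ T. In each case x ∈ T, so (D ∪ T) ∖ (D ∖ T) ⊆ T.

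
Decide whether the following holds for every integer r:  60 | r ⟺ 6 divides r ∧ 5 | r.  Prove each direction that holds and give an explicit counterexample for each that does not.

(⇒) If 60 ∣ r, write r = 60q. Since 60 = 10·6, r = 6·(10q), so 6 ∣ r; and since 60 = 12·5, r = 5·(12q), so 5 ∣ r.

(⇐) This fails: take r = 30. Both 6 ∣ 30 and 5 ∣ 30, yet 30 is not a multiple of 60 (since 30 = 0·60 + 30), so 60 ∤ 30.

Not equivalent: only (⇒) holds.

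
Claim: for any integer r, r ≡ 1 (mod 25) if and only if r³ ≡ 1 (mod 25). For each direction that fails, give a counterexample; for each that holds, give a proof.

(⇐) Suppose r³ ≡ 1 (mod 25). The only residue r in {0, …, 24} with r³ ≡ 1 (mod 25) is r = 1, so r ≡ 1 (mod 25).

(⇒) Suppose r ≡ 1 (mod 25). Write r = 25j + 1. Then (25j + 1)³ = 15625j³ + 1875j² + 75j + 1 = 25(625j³ + 75j² + 3j) + 1, so r³ ≡ 1 (mod 25).

Equivalent; both directions hold.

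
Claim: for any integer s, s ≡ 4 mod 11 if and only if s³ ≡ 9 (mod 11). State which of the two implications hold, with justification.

The biconditional holds.

(⟹) Suppose s ≡ 4 mod 11. Write s = 11j + 4. Then (11j + 4)³ = 1331j³ + 1452j² + 528j + 64 = 11(121j³ + 132j² + 48j + 5) + 9, so s³ ≡ 9 (mod 11).

(⟸) Conversely, suppose s³ ≡ 9 (mod 11). The only residue r in {0, …, 10} with r³ ≡ 9 (mod 11) is r = 4, so s ≡ 4 (mod 11).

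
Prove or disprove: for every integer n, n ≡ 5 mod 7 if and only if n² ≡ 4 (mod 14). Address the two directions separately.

Neither direction holds.

(→) This fails: take n = 5. Then 5 ≡ 5 (mod 7), but 5² = 25 ≡ 11 (mod 14), not 4.

(←) This fails: take n = 2. Then 2² = 4 ≡ 4 (mod 14), yet 2 ≡ 2 (mod 7), not 5.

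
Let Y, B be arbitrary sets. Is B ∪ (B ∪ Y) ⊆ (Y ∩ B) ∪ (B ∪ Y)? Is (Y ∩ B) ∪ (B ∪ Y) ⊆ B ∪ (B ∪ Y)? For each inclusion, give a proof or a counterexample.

Both inclusions hold; the sets are equal.

(⟹) Let x ∈ B ∪ (B ∪ Y). Then either x ∈ Y and x ∉ B; or x ∈ B and x ∉ Y; or x ∈ Y ∩ B. In each case x ∈ (Y ∩ B) ∪ (B ∪ Y), so B ∪ (B ∪ Y) ⊆ (Y ∩ B) ∪ (B ∪ Y).

(⟸) Let x ∈ (Y ∩ B) ∪ (B ∪ Y). Then either x ∈ Y and x ∉ B; or x ∈ B and x ∉ Y; or x ∈ Y ∩ B. In each case x ∈ B ∪ (B ∪ Y), so (Y ∩ B) ∪ (B ∪ Y) ⊆ B ∪ (B ∪ Y).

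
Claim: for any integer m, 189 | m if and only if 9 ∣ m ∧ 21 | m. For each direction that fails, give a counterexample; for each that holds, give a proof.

(⇒) holds; (⇐) fails.

[⇒] If 189 ∣ m, write m = 189q. Since 189 = 21·9, m = 9·(21q), so 9 ∣ m; and since 189 = 9·21, m = 21·(9q), so 21 ∣ m.

[⇐] This fails: take m = 63. Both 9 ∣ 63 and 21 ∣ 63, yet 63 is not a multiple of 189 (since 63 = 0·189 + 63), so 189 ∤ 63.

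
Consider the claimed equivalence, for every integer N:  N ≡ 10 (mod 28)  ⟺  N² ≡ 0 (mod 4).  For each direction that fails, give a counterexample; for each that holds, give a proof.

Not equivalent: only (⇒) holds.

(⟹) Suppose N ≡ 10 (mod 28). Then N² ≡ 10² = 100 (mod 28), and since 4 ∣ 28, also N² ≡ 0 (mod 4).

(⟸) This fails: take N = 0. Then 0² = 0 ≡ 0 (mod 4), yet 0 ≡ 0 (mod 28), not 10.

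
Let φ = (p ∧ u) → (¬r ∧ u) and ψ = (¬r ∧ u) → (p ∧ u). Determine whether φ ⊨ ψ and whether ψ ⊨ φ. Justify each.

Neither implication holds.

(⟹) This fails. Under u = T, r = F, p = F, the left side is true but the right side is false.

(⟸) This fails. Under u = T, r = T, p = T, the left side is false but the right side is true.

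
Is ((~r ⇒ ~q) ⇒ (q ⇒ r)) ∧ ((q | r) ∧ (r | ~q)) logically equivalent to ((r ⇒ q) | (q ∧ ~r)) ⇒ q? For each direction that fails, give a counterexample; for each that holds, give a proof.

(⟹) Assume the antecedent. If q is true, ((r ⇒ q) | (q ∧ ~r)) ⇒ q reduces to true regardless of the other variables. If q is false, the antecedent forces (q = F, r = T), and ((r ⇒ q) | (q ∧ ~r)) ⇒ q holds there. Either way ((r ⇒ q) | (q ∧ ~r)) ⇒ q holds.

(⟸) This fails. Under q = T, r = F, the left side is false but the right side is true.

(⇒) holds; (⇐) fails.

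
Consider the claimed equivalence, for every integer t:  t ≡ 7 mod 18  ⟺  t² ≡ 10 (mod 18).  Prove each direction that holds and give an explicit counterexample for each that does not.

(→) This fails: take t = 7. Then 7 ≡ 7 (mod 18), but 7² = 49 ≡ 13 (mod 18), not 10.

(←) This fails: take t = 8. Then 8² = 64 ≡ 10 (mod 18), yet 8 ≡ 8 (mod 18), not 7.

Neither implication holds.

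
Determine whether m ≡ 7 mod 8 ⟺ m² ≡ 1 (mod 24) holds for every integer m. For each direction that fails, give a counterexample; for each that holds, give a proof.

Neither implication holds.

(⇒) This fails: take m = 15. Then 15 ≡ 7 (mod 8), but 15² = 225 ≡ 9 (mod 24), not 1.

(⇐) This fails: take m = 1. Then 1² = 1 ≡ 1 (mod 24), yet 1 ≡ 1 (mod 8), not 7.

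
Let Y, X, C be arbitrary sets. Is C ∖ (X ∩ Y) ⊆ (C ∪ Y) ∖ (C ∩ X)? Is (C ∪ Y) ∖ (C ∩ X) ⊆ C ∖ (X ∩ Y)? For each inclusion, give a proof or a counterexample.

Forward inclusion. This inclusion fails. Take Y = ∅, X = {1}, C = {1}; then 1 ∈ C ∖ (X ∩ Y) but 1 ∉ (C ∪ Y) ∖ (C ∩ X).

Reverse inclusion. This inclusion fails. Take Y = {1}, X = ∅, C = ∅; then 1 ∈ (C ∪ Y) ∖ (C ∩ X) but 1 ∉ C ∖ (X ∩ Y).

Neither inclusion holds.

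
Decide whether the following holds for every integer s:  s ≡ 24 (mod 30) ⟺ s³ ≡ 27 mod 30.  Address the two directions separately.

Neither implication holds.

(⟹) This fails: take s = 24. Then 24 ≡ 24 (mod 30), but 24³ = 13824 ≡ 24 (mod 30), not 27.

(⟸) This fails: take s = 3. Then 3³ = 27 ≡ 27 (mod 30), yet 3 ≡ 3 (mod 30), not 24.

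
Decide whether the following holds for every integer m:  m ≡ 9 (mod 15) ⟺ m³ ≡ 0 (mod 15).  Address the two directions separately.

[⇒] This fails: take m = 9. Then 9 ≡ 9 (mod 15), but 9³ = 729 ≡ 9 (mod 15), not 0.

[⇐] This fails: take m = 0. Then 0³ = 0 ≡ 0 (mod 15), yet 0 ≡ 0 (mod 15), not 9.

Neither direction holds.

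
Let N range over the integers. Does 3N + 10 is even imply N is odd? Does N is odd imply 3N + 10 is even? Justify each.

[⇒] This fails: N = 4 gives 3N + 10 = 22, which is even, but 4 is even, not odd.

[⇐] This also fails: N = 3 is odd, but 3N + 10 = 19 is odd, not even.

Neither direction holds.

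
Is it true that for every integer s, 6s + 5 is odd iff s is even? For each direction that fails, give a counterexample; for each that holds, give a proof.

[⇒] This fails: take s = 5. Then 6s + 5 = 35, which is odd, yet s = 5 is odd, not even.

[⇐] Suppose s is even. Since 6 is even, 6s is even for every s, so 6s + 5 has the same parity as 5, which is odd. Hence 6s + 5 is odd.

Not equivalent: only (⇐) holds.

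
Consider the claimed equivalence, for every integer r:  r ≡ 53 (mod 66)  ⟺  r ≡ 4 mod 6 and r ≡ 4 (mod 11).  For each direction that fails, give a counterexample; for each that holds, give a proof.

(⇒) This fails: r = 53 gives 53 ≡ 53 (mod 66) but 53 ≡ 5 (mod 6), so the conjunction on the right does not hold.

(⇐) This fails: r = 4 satisfies both congruences on the right (4 ≡ 4 mod 6 and 4 ≡ 4 mod 11) yet 4 ≡ 4 (mod 66), not 53.

Both directions fail.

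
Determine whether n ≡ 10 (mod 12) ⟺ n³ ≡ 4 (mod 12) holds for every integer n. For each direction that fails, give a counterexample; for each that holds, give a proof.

[⇐] This fails: take n = 4. Then 4³ = 64 ≡ 4 (mod 12), yet 4 ≡ 4 (mod 12), not 10.

[⇒] Suppose n ≡ 10 (mod 12). Write n = 12j + 10. Then (12j + 10)³ = 1728j³ + 4320j² + 3600j + 1000 = 12(144j³ + 360j² + 300j + 83) + 4, so n³ ≡ 4 (mod 12).

Only the forward direction holds.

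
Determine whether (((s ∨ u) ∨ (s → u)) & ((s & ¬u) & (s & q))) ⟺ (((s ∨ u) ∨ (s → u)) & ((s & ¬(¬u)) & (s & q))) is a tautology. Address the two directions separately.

Neither implication holds.

[⇒] This fails. Under q = T, s = T, u = F, the left side is true but the right side is false.

[⇐] This fails. Under q = T, s = T, u = T, the left side is false but the right side is true.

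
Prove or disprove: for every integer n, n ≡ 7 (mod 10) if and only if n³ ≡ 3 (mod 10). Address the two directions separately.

(⇒) Suppose n ≡ 7 (mod 10). Write n = 10j + 7. Then (10j + 7)³ = 1000j³ + 2100j² + 1470j + 343 = 10(100j³ + 210j² + 147j + 34) + 3, so n³ ≡ 3 (mod 10).

(⇐) For the converse, argue contrapositively. If n ≢ 7 (mod 10), then n is congruent to one of 0, 1, 2, 3, 4, 5, 6, 8, 9 modulo 10, and these give n³ ≡ 0, 1, 8, 7, 4, 5, 6, 2, 9 respectively — never 3.

Both directions hold; the statement is true.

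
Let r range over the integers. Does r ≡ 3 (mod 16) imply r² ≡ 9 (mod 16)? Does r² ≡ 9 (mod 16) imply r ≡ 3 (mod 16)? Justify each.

Converse. This fails: take r = 5. Then 5² = 25 ≡ 9 (mod 16), yet 5 ≡ 5 (mod 16), not 3.

Forward direction. Suppose r ≡ 3 (mod 16). Write r = 16j + 3. Then (16j + 3)² = 256j² + 96j + 9 = 16(16j² + 6j) + 9, so r² ≡ 9 (mod 16).

Only the forward direction holds.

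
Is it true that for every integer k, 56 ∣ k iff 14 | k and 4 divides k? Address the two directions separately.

(⇒) holds; (⇐) fails.

Forward direction. If 56 ∣ k, write k = 56q. Since 56 = 4·14, k = 14·(4q), so 14 ∣ k; and since 56 = 14·4, k = 4·(14q), so 4 ∣ k.

Converse. This fails: take k = 28. Both 14 ∣ 28 and 4 ∣ 28, yet 28 is not a multiple of 56 (since 28 = 0·56 + 28), so 56 ∤ 28.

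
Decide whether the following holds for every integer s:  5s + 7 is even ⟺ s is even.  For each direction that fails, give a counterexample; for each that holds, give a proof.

[⇒] This fails: s = 1 gives 5s + 7 = 12, which is even, but 1 is odd, not even.

[⇐] This also fails: s = 2 is even, but 5s + 7 = 17 is odd, not even.

Both directions fail.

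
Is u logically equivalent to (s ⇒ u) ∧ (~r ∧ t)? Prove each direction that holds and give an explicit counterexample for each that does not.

(→) This fails. Under s = F, u = T, t = F, r = F, the left side is true but the right side is false.

(←) This fails. Under s = F, u = F, t = T, r = F, the left side is false but the right side is true.

Both directions fail.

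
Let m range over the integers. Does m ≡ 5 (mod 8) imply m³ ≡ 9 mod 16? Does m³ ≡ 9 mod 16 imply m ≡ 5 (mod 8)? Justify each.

[⇒] This fails: take m = 5. Then 5 ≡ 5 (mod 8), but 5³ = 125 ≡ 13 (mod 16), not 9.

[⇐] This fails: take m = 9. Then 9³ = 729 ≡ 9 (mod 16), yet 9 ≡ 1 (mod 8), not 5.

Neither implication holds.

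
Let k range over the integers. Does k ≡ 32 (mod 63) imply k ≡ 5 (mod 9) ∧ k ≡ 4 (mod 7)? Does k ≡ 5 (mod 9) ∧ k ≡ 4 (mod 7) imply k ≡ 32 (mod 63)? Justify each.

[⇒] Suppose k ≡ 32 (mod 63); write k = 63j + 32. Since 9 ∣ 63, reducing mod 9 gives k ≡ 32 ≡ 5 (mod 9); since 7 ∣ 63, reducing mod 7 gives k ≡ 32 ≡ 4 (mod 7).

[⇐] Conversely, if k ≡ 5 (mod 9) and k ≡ 4 (mod 7), then by the Chinese remainder theorem k ≡ 32 (mod 63). This is exactly k ≡ 32 (mod 63).

Both directions hold; the statement is true.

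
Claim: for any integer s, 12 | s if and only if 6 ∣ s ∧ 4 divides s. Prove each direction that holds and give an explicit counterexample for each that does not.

Equivalent; both directions hold.

(→) If 12 ∣ s, write s = 12q. Since 12 = 2·6, s = 6·(2q), so 6 ∣ s; and since 12 = 3·4, s = 4·(3q), so 4 ∣ s.

(←) Suppose 6 ∣ s and 4 ∣ s. Any common multiple of 6 and 4 is a multiple of their lcm; here lcm(6, 4) = 6·4/gcd(6, 4) = 24/2 = 12, so 12 ∣ s.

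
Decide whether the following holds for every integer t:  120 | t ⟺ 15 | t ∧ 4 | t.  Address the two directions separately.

(⇒) If 120 ∣ t, write t = 120q. Since 120 = 8·15, t = 15·(8q), so 15 ∣ t; and since 120 = 30·4, t = 4·(30q), so 4 ∣ t.

(⇐) This fails: take t = 60. Both 15 ∣ 60 and 4 ∣ 60, yet 60 is not a multiple of 120 (since 60 = 0·120 + 60), so 120 ∤ 60.

Only the forward direction holds.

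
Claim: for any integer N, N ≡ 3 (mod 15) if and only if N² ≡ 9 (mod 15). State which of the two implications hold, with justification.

The forward direction holds; the converse fails.

Forward direction. Suppose N ≡ 3 (mod 15). Write N = 15j + 3. Then (15j + 3)² = 225j² + 90j + 9 = 15(15j² + 6j) + 9, so N² ≡ 9 (mod 15).

Converse. This fails: take N = 12. Then 12² = 144 ≡ 9 (mod 15), yet 12 ≡ 12 (mod 15), not 3.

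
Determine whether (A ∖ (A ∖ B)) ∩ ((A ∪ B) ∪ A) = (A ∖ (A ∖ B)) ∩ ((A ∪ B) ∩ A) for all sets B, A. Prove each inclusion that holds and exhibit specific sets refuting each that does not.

The two sets are equal.

Forward inclusion. Let x ∈ (A ∖ (A ∖ B)) ∩ ((A ∪ B) ∪ A). Then x ∈ B ∩ A, from which x ∈ (A ∖ (A ∖ B)) ∩ ((A ∪ B) ∩ A).

Reverse inclusion. Let x ∈ (A ∖ (A ∖ B)) ∩ ((A ∪ B) ∩ A). Then x ∈ B ∩ A, from which x ∈ (A ∖ (A ∖ B)) ∩ ((A ∪ B) ∪ A).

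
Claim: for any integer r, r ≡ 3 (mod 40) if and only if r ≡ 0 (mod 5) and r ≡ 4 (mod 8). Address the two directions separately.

Neither implication holds.

Forward direction. This fails: r = 3 gives 3 ≡ 3 (mod 40) but 3 ≡ 3 (mod 5), so the conjunction on the right does not hold.

Converse. This fails: r = 20 satisfies both congruences on the right (20 ≡ 0 mod 5 and 20 ≡ 4 mod 8) yet 20 ≡ 20 (mod 40), not 3.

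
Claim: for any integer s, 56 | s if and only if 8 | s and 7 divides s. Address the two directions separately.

[⇒] If 56 ∣ s, write s = 56q. Since 56 = 7·8, s = 8·(7q), so 8 ∣ s; and since 56 = 8·7, s = 7·(8q), so 7 ∣ s.

[⇐] Suppose 8 ∣ s and 7 ∣ s. Any common multiple of 8 and 7 is a multiple of their lcm; here gcd(8, 7) = 1, so lcm(8, 7) = 8·7 = 56, so 56 ∣ s.

Equivalent; both directions hold.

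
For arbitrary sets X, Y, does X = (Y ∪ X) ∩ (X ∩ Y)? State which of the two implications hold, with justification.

(⊆) fails; (⊇) holds.

(⟹) This inclusion fails. Take X = {1}, Y = ∅; then 1 ∈ X but 1 ∉ (Y ∪ X) ∩ (X ∩ Y).

(⟸) Let x ∈ (Y ∪ X) ∩ (X ∩ Y). Then x ∈ X ∩ Y, from which x ∈ X.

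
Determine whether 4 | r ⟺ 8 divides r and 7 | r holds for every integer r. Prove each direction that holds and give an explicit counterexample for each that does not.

Not equivalent: only (⇐) holds.

(→) This fails: take r = 4. Certainly 4 ∣ 4, but 8 ∤ 4.

(←) Suppose 8 ∣ r and 7 ∣ r. Any common multiple of 8 and 7 is a multiple of their lcm; here gcd(8, 7) = 1, so lcm(8, 7) = 8·7 = 56, so 56 ∣ r. Since 4 ∣ 56, it follows that 4 ∣ r.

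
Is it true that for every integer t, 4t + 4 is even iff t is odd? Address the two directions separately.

Forward direction. This fails: take t = 2. Then 4t + 4 = 12, which is even, yet t = 2 is even, not odd.

Converse. Suppose t is odd. Since 4 is even, 4t is even for every t, so 4t + 4 has the same parity as 4, which is even. Hence 4t + 4 is even.

(⇒) fails; (⇐) holds.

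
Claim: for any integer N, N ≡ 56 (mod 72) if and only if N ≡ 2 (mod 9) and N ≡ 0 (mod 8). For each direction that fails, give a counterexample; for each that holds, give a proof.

(⇒) Suppose N ≡ 56 (mod 72); write N = 72j + 56. Since 9 ∣ 72, reducing mod 9 gives N ≡ 56 ≡ 2 (mod 9); since 8 ∣ 72, reducing mod 8 gives N ≡ 56 ≡ 0 (mod 8).

(⇐) Conversely, if N ≡ 2 (mod 9) and N ≡ 0 (mod 8), then by the Chinese remainder theorem N ≡ 56 (mod 72). This is exactly N ≡ 56 (mod 72).

Both directions hold; the statement is true.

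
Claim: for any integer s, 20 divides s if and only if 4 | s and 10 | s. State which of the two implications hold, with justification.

Equivalent; both directions hold.

(⟸) Suppose 4 ∣ s and 10 ∣ s. Any common multiple of 4 and 10 is a multiple of their lcm; here lcm(4, 10) = 4·10/gcd(4, 10) = 40/2 = 20, so 20 ∣ s.

(⟹) If 20 ∣ s, write s = 20q. Since 20 = 5·4, s = 4·(5q), so 4 ∣ s; and since 20 = 2·10, s = 10·(2q), so 10 ∣ s.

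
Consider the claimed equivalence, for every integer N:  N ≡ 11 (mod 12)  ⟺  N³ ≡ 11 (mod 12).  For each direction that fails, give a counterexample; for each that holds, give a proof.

Forward direction. Suppose N ≡ 11 (mod 12). Write N = 12j + 11. Then (12j + 11)³ = 1728j³ + 4752j² + 4356j + 1331 = 12(144j³ + 396j² + 363j + 110) + 11, so N³ ≡ 11 (mod 12).

Converse. Suppose N³ ≡ 11 (mod 12). The only residue r in {0, …, 11} with r³ ≡ 11 (mod 12) is r = 11, so N ≡ 11 (mod 12).

The biconditional holds.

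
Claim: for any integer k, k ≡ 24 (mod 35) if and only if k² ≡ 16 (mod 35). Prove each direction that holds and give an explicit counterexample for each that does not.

(⇒) holds; (⇐) fails.

(⟹) Suppose k ≡ 24 (mod 35). Write k = 35j + 24. Then (35j + 24)² = 1225j² + 1680j + 576 = 35(35j² + 48j + 16) + 16, so k² ≡ 16 (mod 35).

(⟸) This fails: take k = 4. Then 4² = 16 ≡ 16 (mod 35), yet 4 ≡ 4 (mod 35), not 24.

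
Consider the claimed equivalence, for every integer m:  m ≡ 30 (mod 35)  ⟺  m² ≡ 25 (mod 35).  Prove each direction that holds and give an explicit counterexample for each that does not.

(→) Suppose m ≡ 30 (mod 35). Write m = 35j + 30. Then (35j + 30)² = 1225j² + 2100j + 900 = 35(35j² + 60j + 25) + 25, so m² ≡ 25 (mod 35).

(←) This fails: take m = 5. Then 5² = 25 ≡ 25 (mod 35), yet 5 ≡ 5 (mod 35), not 30.

Only the forward implication holds.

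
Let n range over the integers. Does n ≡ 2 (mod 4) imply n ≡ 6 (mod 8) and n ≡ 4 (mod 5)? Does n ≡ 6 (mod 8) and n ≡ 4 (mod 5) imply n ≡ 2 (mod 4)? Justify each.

[⇒] This fails: n = 2 gives 2 ≡ 2 (mod 4) but 2 ≡ 2 (mod 8), so the conjunction on the right does not hold.

[⇐] Conversely, if n ≡ 6 (mod 8) and n ≡ 4 (mod 5), then by the Chinese remainder theorem n ≡ 14 (mod 40). Since 14 ≡ 2 (mod 4) and 4 ∣ 40, we get n ≡ 2 (mod 4).

Only the reverse direction holds.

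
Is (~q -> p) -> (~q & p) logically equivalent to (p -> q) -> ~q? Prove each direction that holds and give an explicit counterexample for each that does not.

(←) Assume the antecedent. If p is true, the antecedent forces (p = T, q = F), and (~q -> p) -> (~q & p) holds there. If p is false, the antecedent forces (p = F, q = F), and (~q -> p) -> (~q & p) holds there. Either way (~q -> p) -> (~q & p) holds.

(→) Assume the antecedent. If p is true, the antecedent forces (p = T, q = F), and (p -> q) -> ~q holds there. If p is false, the antecedent forces (p = F, q = F), and (p -> q) -> ~q holds there. Either way (p -> q) -> ~q holds.

The biconditional holds.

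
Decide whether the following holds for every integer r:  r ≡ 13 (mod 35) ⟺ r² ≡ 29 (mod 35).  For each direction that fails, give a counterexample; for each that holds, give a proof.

(→) Suppose r ≡ 13 (mod 35). Write r = 35j + 13. Then (35j + 13)² = 1225j² + 910j + 169 = 35(35j² + 26j + 4) + 29, so r² ≡ 29 (mod 35).

(←) This fails: take r = 8. Then 8² = 64 ≡ 29 (mod 35), yet 8 ≡ 8 (mod 35), not 13.

Not equivalent: only (⇒) holds.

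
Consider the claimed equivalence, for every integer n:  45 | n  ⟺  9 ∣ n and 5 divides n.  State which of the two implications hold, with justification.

Both implications hold.

(⇒) If 45 ∣ n, write n = 45q. Since 45 = 5·9, n = 9·(5q), so 9 ∣ n; and since 45 = 9·5, n = 5·(9q), so 5 ∣ n.

(⇐) Suppose 9 ∣ n and 5 ∣ n. Any common multiple of 9 and 5 is a multiple of their lcm; here gcd(9, 5) = 1, so lcm(9, 5) = 9·5 = 45, so 45 ∣ n.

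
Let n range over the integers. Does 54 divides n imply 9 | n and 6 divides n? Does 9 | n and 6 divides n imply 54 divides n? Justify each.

(⇒) holds; (⇐) fails.

Forward direction. If 54 ∣ n, write n = 54q. Since 54 = 6·9, n = 9·(6q), so 9 ∣ n; and since 54 = 9·6, n = 6·(9q), so 6 ∣ n.

Converse. This fails: take n = 18. Both 9 ∣ 18 and 6 ∣ 18, yet 18 is not a multiple of 54 (since 18 = 0·54 + 18), so 54 ∤ 18.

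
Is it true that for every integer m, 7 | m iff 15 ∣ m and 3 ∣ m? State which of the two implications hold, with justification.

Both directions fail.

[⇒] This fails: take m = 7. Certainly 7 ∣ 7, but 15 ∤ 7.

[⇐] This fails: take m = 15. Both 15 ∣ 15 and 3 ∣ 15, yet 15 is not a multiple of 7 (since 15 = 2·7 + 1), so 7 ∤ 15.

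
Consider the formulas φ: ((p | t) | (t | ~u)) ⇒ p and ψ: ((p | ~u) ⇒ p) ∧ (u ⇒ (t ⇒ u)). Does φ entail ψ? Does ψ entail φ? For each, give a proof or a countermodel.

Only the forward direction holds.

(⇒) Assume the antecedent. If u is true, ((p | ~u) ⇒ p) ∧ (u ⇒ (t ⇒ u)) reduces to true regardless of the other variables. If u is false, the antecedent forces (t = F, u = F, p = T) or (t = T, u = F, p = T), and ((p | ~u) ⇒ p) ∧ (u ⇒ (t ⇒ u)) holds there. Either way ((p | ~u) ⇒ p) ∧ (u ⇒ (t ⇒ u)) holds.

(⇐) This fails. Under t = T, u = T, p = F, the left side is false but the right side is true.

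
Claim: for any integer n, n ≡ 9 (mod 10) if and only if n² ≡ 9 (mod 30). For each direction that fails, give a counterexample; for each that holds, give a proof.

Both directions fail.

(⇒) This fails: take n = 9. Then 9 ≡ 9 (mod 10), but 9² = 81 ≡ 21 (mod 30), not 9.

(⇐) This fails: take n = 3. Then 3² = 9 ≡ 9 (mod 30), yet 3 ≡ 3 (mod 10), not 9.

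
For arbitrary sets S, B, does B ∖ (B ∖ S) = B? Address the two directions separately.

(⊆) holds; (⊇) fails.

(⊇) This inclusion fails. Take S = ∅, B = {1}; then 1 ∈ B but 1 ∉ B ∖ (B ∖ S).

(⊆) Let x ∈ B ∖ (B ∖ S). Then x ∈ S ∩ B, from which x ∈ B.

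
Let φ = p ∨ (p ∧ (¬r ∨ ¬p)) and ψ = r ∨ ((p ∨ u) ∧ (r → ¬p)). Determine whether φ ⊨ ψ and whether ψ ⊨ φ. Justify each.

The forward direction holds; the converse fails.

(⇒) Assume the antecedent. If p is true, r ∨ ((p ∨ u) ∧ (r → ¬p)) reduces to true regardless of the other variables. If p is false, the antecedent cannot hold. Either way r ∨ ((p ∨ u) ∧ (r → ¬p)) holds.

(⇐) This fails. Under p = F, r = T, u = F, the left side is false but the right side is true.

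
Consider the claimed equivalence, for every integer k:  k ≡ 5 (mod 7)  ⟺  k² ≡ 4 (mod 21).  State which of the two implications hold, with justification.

Neither implication holds.

(⇒) This fails: take k = 12. Then 12 ≡ 5 (mod 7), but 12² = 144 ≡ 18 (mod 21), not 4.

(⇐) This fails: take k = 2. Then 2² = 4 ≡ 4 (mod 21), yet 2 ≡ 2 (mod 7), not 5.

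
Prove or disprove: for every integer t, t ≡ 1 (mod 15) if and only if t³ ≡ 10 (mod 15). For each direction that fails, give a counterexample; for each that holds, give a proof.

[⇒] This fails: take t = 1. Then 1 ≡ 1 (mod 15), but 1³ = 1 ≡ 1 (mod 15), not 10.

[⇐] This fails: take t = 10. Then 10³ = 1000 ≡ 10 (mod 15), yet 10 ≡ 10 (mod 15), not 1.

Both directions fail.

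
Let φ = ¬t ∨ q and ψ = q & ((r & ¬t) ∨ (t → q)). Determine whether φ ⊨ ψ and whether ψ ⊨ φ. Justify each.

(⇒) This fails. Under t = F, q = F, r = F, the left side is true but the right side is false.

(⇐) Assume the antecedent. If t is true, the antecedent forces (t = T, q = T, r = F) or (t = T, q = T, r = T), and ¬t ∨ q holds there. If t is false, ¬t ∨ q reduces to true regardless of the other variables. Either way ¬t ∨ q holds.

Only the converse holds.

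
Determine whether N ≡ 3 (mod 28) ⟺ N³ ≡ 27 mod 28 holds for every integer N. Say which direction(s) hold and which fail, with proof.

(→) Suppose N ≡ 3 (mod 28). Write N = 28j + 3. Then (28j + 3)³ = 21952j³ + 7056j² + 756j + 27 = 28(784j³ + 252j² + 27j) + 27, so N³ ≡ 27 (mod 28).

(←) This fails: take N = 19. Then 19³ = 6859 ≡ 27 (mod 28), yet 19 ≡ 19 (mod 28), not 3.

Only the forward implication holds.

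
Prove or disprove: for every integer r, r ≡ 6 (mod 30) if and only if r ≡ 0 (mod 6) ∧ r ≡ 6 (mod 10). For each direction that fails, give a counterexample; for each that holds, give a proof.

(→) Suppose r ≡ 6 (mod 30); write r = 30j + 6. Since 6 ∣ 30, reducing mod 6 gives r ≡ 6 ≡ 0 (mod 6); since 10 ∣ 30, reducing mod 10 gives r ≡ 6 (mod 10).

(←) Conversely, if r ≡ 0 (mod 6) and r ≡ 6 (mod 10), then by the Chinese remainder theorem r ≡ 6 (mod 30). This is exactly r ≡ 6 (mod 30).

The biconditional holds.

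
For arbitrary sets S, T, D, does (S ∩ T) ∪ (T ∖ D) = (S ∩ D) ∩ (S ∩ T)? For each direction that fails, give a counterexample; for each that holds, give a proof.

(⊆) This inclusion fails. Take S = ∅, T = {1}, D = ∅; then 1 ∈ (S ∩ T) ∪ (T ∖ D) but 1 ∉ (S ∩ D) ∩ (S ∩ T).

(⊇) Let x ∈ (S ∩ D) ∩ (S ∩ T). Then x ∈ S ∩ T ∩ D, from which x ∈ (S ∩ T) ∪ (T ∖ D).

(⊆) fails; (⊇) holds.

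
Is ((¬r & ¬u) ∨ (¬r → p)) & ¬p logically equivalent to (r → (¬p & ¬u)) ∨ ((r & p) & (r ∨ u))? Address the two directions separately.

Neither direction holds.

(⟹) This fails. Under r = T, p = F, u = T, the left side is true but the right side is false.

(⟸) This fails. Under r = F, p = T, u = F, the left side is false but the right side is true.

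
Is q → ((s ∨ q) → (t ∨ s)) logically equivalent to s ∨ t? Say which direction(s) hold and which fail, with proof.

Only the reverse direction holds.

Forward direction. This fails. Under t = F, q = F, s = F, the left side is true but the right side is false.

Converse. Assume the antecedent. If t is true, q → ((s ∨ q) → (t ∨ s)) reduces to true regardless of the other variables. If t is false, the antecedent forces (t = F, q = F, s = T) or (t = F, q = T, s = T), and q → ((s ∨ q) → (t ∨ s)) holds there. Either way q → ((s ∨ q) → (t ∨ s)) holds.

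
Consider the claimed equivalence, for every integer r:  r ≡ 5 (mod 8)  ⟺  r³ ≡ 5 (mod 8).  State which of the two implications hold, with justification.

Both directions hold; the statement is true.

(⇐) Suppose r³ ≡ 5 (mod 8). The only residue r in {0, …, 7} with r³ ≡ 5 (mod 8) is r = 5, so r ≡ 5 (mod 8).

(⇒) Suppose r ≡ 5 (mod 8). Write r = 8j + 5. Then (8j + 5)³ = 512j³ + 960j² + 600j + 125 = 8(64j³ + 120j² + 75j + 15) + 5, so r³ ≡ 5 (mod 8).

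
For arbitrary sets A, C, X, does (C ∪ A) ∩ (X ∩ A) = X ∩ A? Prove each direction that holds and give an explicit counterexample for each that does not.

Both inclusions hold.

(⟸) Let x ∈ X ∩ A. Then either x ∈ A ∩ X and x ∉ C; or x ∈ A ∩ C ∩ X. In each case x ∈ (C ∪ A) ∩ (X ∩ A), so X ∩ A ⊆ (C ∪ A) ∩ (X ∩ A).

(⟹) Let x ∈ (C ∪ A) ∩ (X ∩ A). Then either x ∈ A ∩ X and x ∉ C; or x ∈ A ∩ C ∩ X. In each case x ∈ X ∩ A, so (C ∪ A) ∩ (X ∩ A) ⊆ X ∩ A.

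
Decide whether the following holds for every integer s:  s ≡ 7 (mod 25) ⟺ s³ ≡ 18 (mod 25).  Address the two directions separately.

Forward direction. Suppose s ≡ 7 (mod 25). Write s = 25j + 7. Then (25j + 7)³ = 15625j³ + 13125j² + 3675j + 343 = 25(625j³ + 525j² + 147j + 13) + 18, so s³ ≡ 18 (mod 25).

Converse. Suppose s³ ≡ 18 (mod 25). The only residue r in {0, …, 24} with r³ ≡ 18 (mod 25) is r = 7, so s ≡ 7 (mod 25).

Both directions hold.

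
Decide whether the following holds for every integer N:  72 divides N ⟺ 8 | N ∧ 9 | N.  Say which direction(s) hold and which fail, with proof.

The biconditional holds.

(→) If 72 ∣ N, write N = 72q. Since 72 = 9·8, N = 8·(9q), so 8 ∣ N; and since 72 = 8·9, N = 9·(8q), so 9 ∣ N.

(←) Suppose 8 ∣ N and 9 ∣ N. Any common multiple of 8 and 9 is a multiple of their lcm; here gcd(8, 9) = 1, so lcm(8, 9) = 8·9 = 72, so 72 ∣ N.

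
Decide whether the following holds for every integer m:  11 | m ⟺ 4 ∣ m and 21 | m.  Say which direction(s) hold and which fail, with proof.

(⇒) fails and (⇐) fails.

(⇒) This fails: take m = 11. Certainly 11 ∣ 11, but 4 ∤ 11.

(⇐) This fails: take m = 84. Both 4 ∣ 84 and 21 ∣ 84, yet 84 is not a multiple of 11 (since 84 = 7·11 + 7), so 11 ∤ 84.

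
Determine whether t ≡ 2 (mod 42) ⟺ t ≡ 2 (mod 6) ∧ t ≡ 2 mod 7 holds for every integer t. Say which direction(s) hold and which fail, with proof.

Equivalent; both directions hold.

[⇒] Suppose t ≡ 2 (mod 42); write t = 42j + 2. Since 6 ∣ 42, reducing mod 6 gives t ≡ 2 (mod 6); since 7 ∣ 42, reducing mod 7 gives t ≡ 2 (mod 7).

[⇐] Conversely, if t ≡ 2 (mod 6) and t ≡ 2 (mod 7), then by the Chinese remainder theorem t ≡ 2 (mod 42). This is exactly t ≡ 2 (mod 42).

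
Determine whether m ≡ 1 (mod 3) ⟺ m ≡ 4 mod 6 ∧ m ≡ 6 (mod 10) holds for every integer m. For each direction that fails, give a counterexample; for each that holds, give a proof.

Not equivalent: only (⇐) holds.

Forward direction. This fails: m = 1 gives 1 ≡ 1 (mod 3) but 1 ≡ 1 (mod 6), so the conjunction on the right does not hold.

Converse. If m ≡ 4 (mod 6) and m ≡ 6 (mod 10), then by the Chinese remainder theorem m ≡ 16 (mod 30). Since 16 ≡ 1 (mod 3) and 3 ∣ 30, we get m ≡ 1 (mod 3).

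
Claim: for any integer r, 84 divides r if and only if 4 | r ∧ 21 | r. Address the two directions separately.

Equivalent; both directions hold.

(⇒) If 84 ∣ r, write r = 84q. Since 84 = 21·4, r = 4·(21q), so 4 ∣ r; and since 84 = 4·21, r = 21·(4q), so 21 ∣ r.

(⇐) Suppose 4 ∣ r and 21 ∣ r. Any common multiple of 4 and 21 is a multiple of their lcm; here gcd(4, 21) = 1, so lcm(4, 21) = 4·21 = 84, so 84 ∣ r.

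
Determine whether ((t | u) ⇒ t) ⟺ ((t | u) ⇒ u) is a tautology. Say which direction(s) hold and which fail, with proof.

Neither direction holds.

[⇒] This fails. Under u = F, t = T, the left side is true but the right side is false.

[⇐] This fails. Under u = T, t = F, the left side is false but the right side is true.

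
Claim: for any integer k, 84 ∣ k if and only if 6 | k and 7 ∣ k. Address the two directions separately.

(⇒) holds; (⇐) fails.

(⟹) If 84 ∣ k, write k = 84q. Since 84 = 14·6, k = 6·(14q), so 6 ∣ k; and since 84 = 12·7, k = 7·(12q), so 7 ∣ k.

(⟸) This fails: take k = 42. Both 6 ∣ 42 and 7 ∣ 42, yet 42 is not a multiple of 84 (since 42 = 0·84 + 42), so 84 ∤ 42.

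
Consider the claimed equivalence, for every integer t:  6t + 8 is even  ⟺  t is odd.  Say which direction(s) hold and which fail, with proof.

(⇒) fails; (⇐) holds.

(⟹) This fails: take t = 6. Then 6t + 8 = 44, which is even, yet t = 6 is even, not odd.

(⟸) Suppose t is odd. Since 6 is even, 6t is even for every t, so 6t + 8 has the same parity as 8, which is even. Hence 6t + 8 is even.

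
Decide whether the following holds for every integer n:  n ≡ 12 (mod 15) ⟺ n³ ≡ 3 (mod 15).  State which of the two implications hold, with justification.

Converse. Suppose n³ ≡ 3 (mod 15). The only residue r in {0, …, 14} with r³ ≡ 3 (mod 15) is r = 12, so n ≡ 12 (mod 15).

Forward direction. Suppose n ≡ 12 (mod 15). Write n = 15j + 12. Then (15j + 12)³ = 3375j³ + 8100j² + 6480j + 1728 = 15(225j³ + 540j² + 432j + 115) + 3, so n³ ≡ 3 (mod 15).

Equivalent; both directions hold.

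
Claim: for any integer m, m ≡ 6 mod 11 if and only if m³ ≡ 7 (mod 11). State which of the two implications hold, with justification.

(←) Suppose m³ ≡ 7 (mod 11). The only residue r in {0, …, 10} with r³ ≡ 7 (mod 11) is r = 6, so m ≡ 6 (mod 11).

(→) Suppose m ≡ 6 mod 11. Write m = 11j + 6. Then (11j + 6)³ = 1331j³ + 2178j² + 1188j + 216 = 11(121j³ + 198j² + 108j + 19) + 7, so m³ ≡ 7 (mod 11).

Both directions hold; the statement is true.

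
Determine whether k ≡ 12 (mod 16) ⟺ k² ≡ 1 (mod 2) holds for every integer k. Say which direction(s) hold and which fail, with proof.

Neither direction holds.

(→) This fails: take k = 12. Then 12 ≡ 12 (mod 16), but 12² = 144 ≡ 0 (mod 2), not 1.

(←) This fails: take k = 1. Then 1² = 1 ≡ 1 (mod 2), yet 1 ≡ 1 (mod 16), not 12.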